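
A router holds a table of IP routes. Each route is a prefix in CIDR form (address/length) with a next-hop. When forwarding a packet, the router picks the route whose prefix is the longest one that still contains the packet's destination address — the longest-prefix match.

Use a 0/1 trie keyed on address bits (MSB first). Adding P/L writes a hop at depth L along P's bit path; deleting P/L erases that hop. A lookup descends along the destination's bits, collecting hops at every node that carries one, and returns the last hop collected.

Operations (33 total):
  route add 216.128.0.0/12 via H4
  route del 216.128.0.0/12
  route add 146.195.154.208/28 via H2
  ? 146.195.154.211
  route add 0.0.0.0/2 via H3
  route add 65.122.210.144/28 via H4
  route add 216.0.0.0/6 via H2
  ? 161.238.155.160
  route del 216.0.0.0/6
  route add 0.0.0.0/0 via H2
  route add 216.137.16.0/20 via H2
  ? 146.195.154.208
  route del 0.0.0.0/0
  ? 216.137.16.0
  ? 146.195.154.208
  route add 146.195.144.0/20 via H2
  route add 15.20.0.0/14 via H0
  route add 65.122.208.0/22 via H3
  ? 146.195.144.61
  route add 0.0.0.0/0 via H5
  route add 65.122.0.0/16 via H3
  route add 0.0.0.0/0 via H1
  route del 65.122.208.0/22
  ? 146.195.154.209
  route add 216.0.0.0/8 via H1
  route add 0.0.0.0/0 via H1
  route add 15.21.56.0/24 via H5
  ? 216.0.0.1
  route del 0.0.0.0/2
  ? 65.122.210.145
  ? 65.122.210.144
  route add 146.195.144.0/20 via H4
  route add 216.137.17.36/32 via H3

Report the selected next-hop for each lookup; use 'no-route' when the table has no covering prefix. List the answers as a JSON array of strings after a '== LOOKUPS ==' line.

Apply in order:
  add 216.128.0.0/12 -> H4 at depth 12
  - 216.128.0.0/12 clear@12
  add 146.195.154.208/28 -> H2 at depth 28
  Q 146.195.154.211: descend 1001001011000011100110101101 ; hops seen [H2] ; pick H2
  add 0.0.0.0/2 -> H3 at depth 2
  add 65.122.210.144/28 -> H4 at depth 28
  add 216.0.0.0/6 -> H2 at depth 6
  Q 161.238.155.160: descend 10 ; hops seen [∅] ; pick no-route
  - 216.0.0.0/6 clear@6
  add 0.0.0.0/0 -> H2 at depth 0
  add 216.137.16.0/20 -> H2 at depth 20
  Q 146.195.154.208: descend 1001001011000011100110101101 ; hops seen [H2,H2] ; pick H2
  - 0.0.0.0/0 clear@0
  Q 216.137.16.0: descend 11011000100010010001 ; hops seen [H2] ; pick H2
  Q 146.195.154.208: descend 1001001011000011100110101101 ; hops seen [H2] ; pick H2
  add 146.195.144.0/20 -> H2 at depth 20
  add 15.20.0.0/14 -> H0 at depth 14
  add 65.122.208.0/22 -> H3 at depth 22
  Q 146.195.144.61: descend 10010010110000111001 ; hops seen [H2] ; pick H2
  add 0.0.0.0/0 -> H5 at depth 0
  add 65.122.0.0/16 -> H3 at depth 16
  add 0.0.0.0/0 -> H1 at depth 0
  - 65.122.208.0/22 clear@22
  Q 146.195.154.209: descend 1001001011000011100110101101 ; hops seen [H1,H2,H2] ; pick H2
  add 216.0.0.0/8 -> H1 at depth 8
  add 0.0.0.0/0 -> H1 at depth 0
  add 15.21.56.0/24 -> H5 at depth 24
  Q 216.0.0.1: descend 11011000 ; hops seen [H1,H1] ; pick H1
  - 0.0.0.0/2 clear@2
  Q 65.122.210.145: descend 0100000101111010110100101001 ; hops seen [H1,H3,H4] ; pick H4
  Q 65.122.210.144: descend 0100000101111010110100101001 ; hops seen [H1,H3,H4] ; pick H4
  add 146.195.144.0/20 -> H4 at depth 20
  add 216.137.17.36/32 -> H3 at depth 32

== LOOKUPS ==
["H2","no-route","H2","H2","H2","H2","H2","H1","H4","H4"]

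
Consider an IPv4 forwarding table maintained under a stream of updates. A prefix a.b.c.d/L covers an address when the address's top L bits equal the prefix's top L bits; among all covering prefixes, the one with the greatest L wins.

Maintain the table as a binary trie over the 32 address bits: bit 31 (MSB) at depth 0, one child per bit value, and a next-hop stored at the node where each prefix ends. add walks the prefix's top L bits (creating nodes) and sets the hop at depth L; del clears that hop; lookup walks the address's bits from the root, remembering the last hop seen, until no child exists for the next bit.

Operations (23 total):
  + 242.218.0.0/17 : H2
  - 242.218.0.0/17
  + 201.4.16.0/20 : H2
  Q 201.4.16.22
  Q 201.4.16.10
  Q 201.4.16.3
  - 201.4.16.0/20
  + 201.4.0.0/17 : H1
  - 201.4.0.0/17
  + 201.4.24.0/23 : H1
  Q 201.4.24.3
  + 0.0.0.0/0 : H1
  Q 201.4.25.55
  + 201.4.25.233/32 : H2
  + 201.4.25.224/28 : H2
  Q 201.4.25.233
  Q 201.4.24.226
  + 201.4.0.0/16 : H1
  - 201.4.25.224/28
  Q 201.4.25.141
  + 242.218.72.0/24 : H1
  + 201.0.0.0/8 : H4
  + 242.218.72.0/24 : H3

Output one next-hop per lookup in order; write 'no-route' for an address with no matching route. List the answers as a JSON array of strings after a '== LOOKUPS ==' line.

Apply in order:
  + 242.218.0.0/17 (H2) depth=17
  - 242.218.0.0/17 clear@17
  + 201.4.16.0/20 (H2) depth=20
  Q 201.4.16.22: descend 11001001000001000001 ; hops seen [H2] ; pick H2
  Q 201.4.16.10: descend 11001001000001000001 ; hops seen [H2] ; pick H2
  Q 201.4.16.3: descend 11001001000001000001 ; hops seen [H2] ; pick H2
  - 201.4.16.0/20 clear@20
  + 201.4.0.0/17 (H1) depth=17
  - 201.4.0.0/17 clear@17
  + 201.4.24.0/23 (H1) depth=23
  Q 201.4.24.3: descend 11001001000001000001100 ; hops seen [H1] ; pick H1
  + 0.0.0.0/0 (H1) depth=0
  Q 201.4.25.55: descend 11001001000001000001100 ; hops seen [H1,H1] ; pick H1
  + 201.4.25.233/32 (H2) depth=32
  + 201.4.25.224/28 (H2) depth=28
  Q 201.4.25.233: descend 11001001000001000001100111101001 ; hops seen [H1,H1,H2,H2] ; pick H2
  Q 201.4.24.226: descend 11001001000001000001100 ; hops seen [H1,H1] ; pick H1
  + 201.4.0.0/16 (H1) depth=16
  - 201.4.25.224/28 clear@28
  Q 201.4.25.141: descend 1100100100000100000110011 ; hops seen [H1,H1,H1] ; pick H1
  + 242.218.72.0/24 (H1) depth=24
  + 201.0.0.0/8 (H4) depth=8
  + 242.218.72.0/24 (H3) depth=24

== LOOKUPS ==
["H2","H2","H2","H1","H1","H2","H1","H1"]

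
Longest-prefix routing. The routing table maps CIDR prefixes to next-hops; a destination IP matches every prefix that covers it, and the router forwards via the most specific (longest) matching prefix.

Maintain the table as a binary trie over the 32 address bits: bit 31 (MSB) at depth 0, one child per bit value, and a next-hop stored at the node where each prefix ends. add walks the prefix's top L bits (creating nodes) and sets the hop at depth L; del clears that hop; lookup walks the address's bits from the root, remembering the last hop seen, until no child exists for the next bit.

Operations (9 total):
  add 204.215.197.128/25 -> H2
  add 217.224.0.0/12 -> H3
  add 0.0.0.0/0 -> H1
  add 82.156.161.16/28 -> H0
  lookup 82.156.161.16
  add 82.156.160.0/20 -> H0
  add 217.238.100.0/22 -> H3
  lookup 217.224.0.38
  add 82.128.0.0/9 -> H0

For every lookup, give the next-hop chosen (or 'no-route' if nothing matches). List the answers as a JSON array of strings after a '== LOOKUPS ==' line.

Apply in order:
  + 204.215.197.128/25 (H2) depth=25
  + 217.224.0.0/12 (H3) depth=12
  + 0.0.0.0/0 (H1) depth=0
  + 82.156.161.16/28 (H0) depth=28
  lookup 82.156.161.16: bits 0101001010011100101000010001 walk d0:H1→d1:-→d2:-→d3:-→d4:-→d5:-→d6:-→d7:-→d8:-→d9:-→d10:-→d11:-→d12:-→d13:-→d14:-→d15:-→d16:-→d17:-→d18:-→d19:-→d20:-→d21:-→d22:-→d23:-→d24:-→d25:-→d26:-→d27:-→d28:H0 -> H0
  + 82.156.160.0/20 (H0) depth=20
  + 217.238.100.0/22 (H3) depth=22
  lookup 217.224.0.38: bits 110110011110 walk d0:H1→d1:-→d2:-→d3:-→d4:-→d5:-→d6:-→d7:-→d8:-→d9:-→d10:-→d11:-→d12:H3 -> H3
  + 82.128.0.0/9 (H0) depth=9

== LOOKUPS ==
["H0","H3"]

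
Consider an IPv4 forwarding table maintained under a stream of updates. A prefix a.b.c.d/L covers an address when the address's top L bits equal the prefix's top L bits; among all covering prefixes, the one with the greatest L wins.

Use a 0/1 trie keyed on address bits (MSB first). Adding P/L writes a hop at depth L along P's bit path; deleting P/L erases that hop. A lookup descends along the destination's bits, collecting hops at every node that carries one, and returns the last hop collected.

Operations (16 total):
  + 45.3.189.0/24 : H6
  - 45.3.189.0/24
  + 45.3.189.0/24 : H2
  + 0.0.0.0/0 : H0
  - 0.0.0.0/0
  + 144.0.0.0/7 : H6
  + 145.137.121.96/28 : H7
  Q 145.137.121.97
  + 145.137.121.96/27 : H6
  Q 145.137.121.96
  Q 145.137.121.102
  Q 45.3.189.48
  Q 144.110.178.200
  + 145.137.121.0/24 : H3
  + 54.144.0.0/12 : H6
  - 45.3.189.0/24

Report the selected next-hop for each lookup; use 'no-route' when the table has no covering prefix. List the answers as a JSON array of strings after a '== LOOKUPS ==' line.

Apply in order:
  + 45.3.189.0/24 (H6) depth=24
  del 45.3.189.0/24 (clear depth 24)
  + 45.3.189.0/24 (H2) depth=24
  + 0.0.0.0/0 (H0) depth=0
  del 0.0.0.0/0 (clear depth 0)
  + 144.0.0.0/7 (H6) depth=7
  + 145.137.121.96/28 (H7) depth=28
  ? 145.137.121.97  path d0:-→d1:-→d2:-→d3:-→d4:-→d5:-→d6:-→d7:H6→d8:-→d9:-→d10:-→d11:-→d12:-→d13:-→d14:-→d15:-→d16:-→d17:-→d18:-→d19:-→d20:-→d21:-→d22:-→d23:-→d24:-→d25:-→d26:-→d27:-→d28:H7  best=H7
  + 145.137.121.96/27 (H6) depth=27
  ? 145.137.121.96  path d0:-→d1:-→d2:-→d3:-→d4:-→d5:-→d6:-→d7:H6→d8:-→d9:-→d10:-→d11:-→d12:-→d13:-→d14:-→d15:-→d16:-→d17:-→d18:-→d19:-→d20:-→d21:-→d22:-→d23:-→d24:-→d25:-→d26:-→d27:H6→d28:H7  best=H7
  ? 145.137.121.102  path d0:-→d1:-→d2:-→d3:-→d4:-→d5:-→d6:-→d7:H6→d8:-→d9:-→d10:-→d11:-→d12:-→d13:-→d14:-→d15:-→d16:-→d17:-→d18:-→d19:-→d20:-→d21:-→d22:-→d23:-→d24:-→d25:-→d26:-→d27:H6→d28:H7  best=H7
  ? 45.3.189.48  path d0:-→d1:-→d2:-→d3:-→d4:-→d5:-→d6:-→d7:-→d8:-→d9:-→d10:-→d11:-→d12:-→d13:-→d14:-→d15:-→d16:-→d17:-→d18:-→d19:-→d20:-→d21:-→d22:-→d23:-→d24:H2  best=H2
  ? 144.110.178.200  path d0:-→d1:-→d2:-→d3:-→d4:-→d5:-→d6:-→d7:H6  best=H6
  + 145.137.121.0/24 (H3) depth=24
  + 54.144.0.0/12 (H6) depth=12
  del 45.3.189.0/24 (clear depth 24)

== LOOKUPS ==
["H7","H7","H7","H2","H6"]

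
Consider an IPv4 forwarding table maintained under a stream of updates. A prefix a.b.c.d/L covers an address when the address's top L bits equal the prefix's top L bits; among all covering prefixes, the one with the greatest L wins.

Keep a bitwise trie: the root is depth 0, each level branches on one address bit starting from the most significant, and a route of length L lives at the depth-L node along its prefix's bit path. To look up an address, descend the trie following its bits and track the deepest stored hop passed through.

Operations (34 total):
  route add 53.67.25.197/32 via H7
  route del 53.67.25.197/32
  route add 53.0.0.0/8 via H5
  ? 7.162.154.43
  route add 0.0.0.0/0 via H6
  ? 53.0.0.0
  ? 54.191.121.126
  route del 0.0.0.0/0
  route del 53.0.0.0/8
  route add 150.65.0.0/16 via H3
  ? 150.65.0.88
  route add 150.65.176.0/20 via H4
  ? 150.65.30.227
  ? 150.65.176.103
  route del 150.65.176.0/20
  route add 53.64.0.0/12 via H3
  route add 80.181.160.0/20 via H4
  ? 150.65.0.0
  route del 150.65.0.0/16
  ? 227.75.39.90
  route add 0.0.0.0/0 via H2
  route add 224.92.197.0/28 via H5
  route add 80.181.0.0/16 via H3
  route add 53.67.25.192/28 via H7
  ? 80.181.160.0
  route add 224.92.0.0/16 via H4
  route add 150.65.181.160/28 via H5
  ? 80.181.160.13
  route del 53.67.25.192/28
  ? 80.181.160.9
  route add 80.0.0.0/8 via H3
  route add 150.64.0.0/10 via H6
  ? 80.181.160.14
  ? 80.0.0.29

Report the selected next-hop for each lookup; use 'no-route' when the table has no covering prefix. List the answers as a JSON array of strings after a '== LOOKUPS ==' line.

Process each operation:
  add 53.67.25.197/32 -> H7 at depth 32
  del 53.67.25.197/32 (clear depth 32)
  add 53.0.0.0/8 -> H5 at depth 8
  ? 7.162.154.43  path d0:-→d1:-→d2:-  best=no-route
  add 0.0.0.0/0 -> H6 at depth 0
  ? 53.0.0.0  path d0:H6→d1:-→d2:-→d3:-→d4:-→d5:-→d6:-→d7:-→d8:H5→d9:-  best=H5
  ? 54.191.121.126  path d0:H6→d1:-→d2:-→d3:-→d4:-→d5:-→d6:-  best=H6
  del 0.0.0.0/0 (clear depth 0)
  del 53.0.0.0/8 (clear depth 8)
  add 150.65.0.0/16 -> H3 at depth 16
  ? 150.65.0.88  path d0:-→d1:-→d2:-→d3:-→d4:-→d5:-→d6:-→d7:-→d8:-→d9:-→d10:-→d11:-→d12:-→d13:-→d14:-→d15:-→d16:H3  best=H3
  add 150.65.176.0/20 -> H4 at depth 20
  ? 150.65.30.227  path d0:-→d1:-→d2:-→d3:-→d4:-→d5:-→d6:-→d7:-→d8:-→d9:-→d10:-→d11:-→d12:-→d13:-→d14:-→d15:-→d16:H3  best=H3
  ? 150.65.176.103  path d0:-→d1:-→d2:-→d3:-→d4:-→d5:-→d6:-→d7:-→d8:-→d9:-→d10:-→d11:-→d12:-→d13:-→d14:-→d15:-→d16:H3→d17:-→d18:-→d19:-→d20:H4  best=H4
  del 150.65.176.0/20 (clear depth 20)
  add 53.64.0.0/12 -> H3 at depth 12
  add 80.181.160.0/20 -> H4 at depth 20
  ? 150.65.0.0  path d0:-→d1:-→d2:-→d3:-→d4:-→d5:-→d6:-→d7:-→d8:-→d9:-→d10:-→d11:-→d12:-→d13:-→d14:-→d15:-→d16:H3  best=H3
  del 150.65.0.0/16 (clear depth 16)
  ? 227.75.39.90  path d0:-→d1:-  best=no-route
  add 0.0.0.0/0 -> H2 at depth 0
  add 224.92.197.0/28 -> H5 at depth 28
  add 80.181.0.0/16 -> H3 at depth 16
  add 53.67.25.192/28 -> H7 at depth 28
  ? 80.181.160.0  path d0:H2→d1:-→d2:-→d3:-→d4:-→d5:-→d6:-→d7:-→d8:-→d9:-→d10:-→d11:-→d12:-→d13:-→d14:-→d15:-→d16:H3→d17:-→d18:-→d19:-→d20:H4  best=H4
  add 224.92.0.0/16 -> H4 at depth 16
  add 150.65.181.160/28 -> H5 at depth 28
  ? 80.181.160.13  path d0:H2→d1:-→d2:-→d3:-→d4:-→d5:-→d6:-→d7:-→d8:-→d9:-→d10:-→d11:-→d12:-→d13:-→d14:-→d15:-→d16:H3→d17:-→d18:-→d19:-→d20:H4  best=H4
  del 53.67.25.192/28 (clear depth 28)
  ? 80.181.160.9  path d0:H2→d1:-→d2:-→d3:-→d4:-→d5:-→d6:-→d7:-→d8:-→d9:-→d10:-→d11:-→d12:-→d13:-→d14:-→d15:-→d16:H3→d17:-→d18:-→d19:-→d20:H4  best=H4
  add 80.0.0.0/8 -> H3 at depth 8
  add 150.64.0.0/10 -> H6 at depth 10
  ? 80.181.160.14  path d0:H2→d1:-→d2:-→d3:-→d4:-→d5:-→d6:-→d7:-→d8:H3→d9:-→d10:-→d11:-→d12:-→d13:-→d14:-→d15:-→d16:H3→d17:-→d18:-→d19:-→d20:H4  best=H4
  ? 80.0.0.29  path d0:H2→d1:-→d2:-→d3:-→d4:-→d5:-→d6:-→d7:-→d8:H3  best=H3

== LOOKUPS ==
["no-route","H5","H6","H3","H3","H4","H3","no-route","H4","H4","H4","H4","H3"]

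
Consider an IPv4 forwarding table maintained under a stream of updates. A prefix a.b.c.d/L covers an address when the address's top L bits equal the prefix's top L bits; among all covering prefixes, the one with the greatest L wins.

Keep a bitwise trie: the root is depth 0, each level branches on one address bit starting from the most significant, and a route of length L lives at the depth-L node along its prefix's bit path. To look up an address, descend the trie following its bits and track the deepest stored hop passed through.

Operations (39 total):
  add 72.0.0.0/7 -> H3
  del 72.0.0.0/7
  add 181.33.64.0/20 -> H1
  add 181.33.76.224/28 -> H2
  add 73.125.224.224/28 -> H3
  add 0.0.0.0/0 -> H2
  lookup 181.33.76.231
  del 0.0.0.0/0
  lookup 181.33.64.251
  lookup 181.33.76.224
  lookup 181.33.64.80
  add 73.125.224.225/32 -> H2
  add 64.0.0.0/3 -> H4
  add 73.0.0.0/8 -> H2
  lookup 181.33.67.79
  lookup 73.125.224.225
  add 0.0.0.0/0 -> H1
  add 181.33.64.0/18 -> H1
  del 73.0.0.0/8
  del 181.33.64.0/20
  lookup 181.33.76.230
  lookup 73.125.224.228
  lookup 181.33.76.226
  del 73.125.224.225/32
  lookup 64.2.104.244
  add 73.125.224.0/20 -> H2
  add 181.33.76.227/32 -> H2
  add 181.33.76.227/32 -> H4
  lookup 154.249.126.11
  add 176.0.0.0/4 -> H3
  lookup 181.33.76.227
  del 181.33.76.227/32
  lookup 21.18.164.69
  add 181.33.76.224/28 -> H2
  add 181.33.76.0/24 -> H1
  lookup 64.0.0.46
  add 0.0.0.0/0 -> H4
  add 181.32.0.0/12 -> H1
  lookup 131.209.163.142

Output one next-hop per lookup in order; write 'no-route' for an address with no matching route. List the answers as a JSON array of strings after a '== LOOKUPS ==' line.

Trace:
  + 72.0.0.0/7 (H3) depth=7
  del 72.0.0.0/7 (clear depth 7)
  + 181.33.64.0/20 (H1) depth=20
  + 181.33.76.224/28 (H2) depth=28
  + 73.125.224.224/28 (H3) depth=28
  + 0.0.0.0/0 (H2) depth=0
  Q 181.33.76.231: descend 1011010100100001010011001110 ; hops seen [H2,H1,H2] ; pick H2
  del 0.0.0.0/0 (clear depth 0)
  Q 181.33.64.251: descend 10110101001000010100 ; hops seen [H1] ; pick H1
  Q 181.33.76.224: descend 1011010100100001010011001110 ; hops seen [H1,H2] ; pick H2
  Q 181.33.64.80: descend 10110101001000010100 ; hops seen [H1] ; pick H1
  + 73.125.224.225/32 (H2) depth=32
  + 64.0.0.0/3 (H4) depth=3
  + 73.0.0.0/8 (H2) depth=8
  Q 181.33.67.79: descend 10110101001000010100 ; hops seen [H1] ; pick H1
  Q 73.125.224.225: descend 01001001011111011110000011100001 ; hops seen [H4,H2,H3,H2] ; pick H2
  + 0.0.0.0/0 (H1) depth=0
  + 181.33.64.0/18 (H1) depth=18
  del 73.0.0.0/8 (clear depth 8)
  del 181.33.64.0/20 (clear depth 20)
  Q 181.33.76.230: descend 1011010100100001010011001110 ; hops seen [H1,H1,H2] ; pick H2
  Q 73.125.224.228: descend 01001001011111011110000011100 ; hops seen [H1,H4,H3] ; pick H3
  Q 181.33.76.226: descend 1011010100100001010011001110 ; hops seen [H1,H1,H2] ; pick H2
  del 73.125.224.225/32 (clear depth 32)
  Q 64.2.104.244: descend 0100 ; hops seen [H1,H4] ; pick H4
  + 73.125.224.0/20 (H2) depth=20
  + 181.33.76.227/32 (H2) depth=32
  + 181.33.76.227/32 (H4) depth=32
  Q 154.249.126.11: descend 10 ; hops seen [H1] ; pick H1
  + 176.0.0.0/4 (H3) depth=4
  Q 181.33.76.227: descend 10110101001000010100110011100011 ; hops seen [H1,H3,H1,H2,H4] ; pick H4
  del 181.33.76.227/32 (clear depth 32)
  Q 21.18.164.69: descend 0 ; hops seen [H1] ; pick H1
  + 181.33.76.224/28 (H2) depth=28
  + 181.33.76.0/24 (H1) depth=24
  Q 64.0.0.46: descend 0100 ; hops seen [H1,H4] ; pick H4
  + 0.0.0.0/0 (H4) depth=0
  + 181.32.0.0/12 (H1) depth=12
  Q 131.209.163.142: descend 10 ; hops seen [H4] ; pick H4

== LOOKUPS ==
["H2","H1","H2","H1","H1","H2","H2","H3","H2","H4","H1","H4","H1","H4","H4"]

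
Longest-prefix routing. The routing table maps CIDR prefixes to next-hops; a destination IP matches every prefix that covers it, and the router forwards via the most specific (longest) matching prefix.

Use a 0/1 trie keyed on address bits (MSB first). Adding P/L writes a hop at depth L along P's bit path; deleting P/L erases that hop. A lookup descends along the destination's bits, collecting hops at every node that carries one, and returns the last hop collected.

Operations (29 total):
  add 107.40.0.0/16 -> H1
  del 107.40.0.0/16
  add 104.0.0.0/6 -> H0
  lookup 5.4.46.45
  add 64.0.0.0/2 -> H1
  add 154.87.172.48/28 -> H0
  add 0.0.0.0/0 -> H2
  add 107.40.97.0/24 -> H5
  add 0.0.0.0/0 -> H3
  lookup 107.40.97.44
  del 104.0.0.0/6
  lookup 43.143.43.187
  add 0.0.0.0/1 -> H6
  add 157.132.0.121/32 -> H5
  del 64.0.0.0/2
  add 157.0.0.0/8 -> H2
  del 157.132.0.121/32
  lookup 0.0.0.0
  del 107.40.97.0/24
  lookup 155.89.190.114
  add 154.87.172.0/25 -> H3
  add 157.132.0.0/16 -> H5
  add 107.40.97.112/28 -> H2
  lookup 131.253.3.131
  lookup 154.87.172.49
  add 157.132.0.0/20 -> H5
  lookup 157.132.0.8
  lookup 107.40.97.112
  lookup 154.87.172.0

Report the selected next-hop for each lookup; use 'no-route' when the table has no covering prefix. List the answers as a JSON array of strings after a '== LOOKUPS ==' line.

Process each operation:
  + 107.40.0.0/16 (H1) depth=16
  del 107.40.0.0/16 (clear depth 16)
  + 104.0.0.0/6 (H0) depth=6
  lookup 5.4.46.45: bits 0 walk d0:-→d1:- -> no-route
  + 64.0.0.0/2 (H1) depth=2
  + 154.87.172.48/28 (H0) depth=28
  + 0.0.0.0/0 (H2) depth=0
  + 107.40.97.0/24 (H5) depth=24
  + 0.0.0.0/0 (H3) depth=0
  lookup 107.40.97.44: bits 011010110010100001100001 walk d0:H3→d1:-→d2:H1→d3:-→d4:-→d5:-→d6:H0→d7:-→d8:-→d9:-→d10:-→d11:-→d12:-→d13:-→d14:-→d15:-→d16:-→d17:-→d18:-→d19:-→d20:-→d21:-→d22:-→d23:-→d24:H5 -> H5
  del 104.0.0.0/6 (clear depth 6)
  lookup 43.143.43.187: bits 0 walk d0:H3→d1:- -> H3
  + 0.0.0.0/1 (H6) depth=1
  + 157.132.0.121/32 (H5) depth=32
  del 64.0.0.0/2 (clear depth 2)
  + 157.0.0.0/8 (H2) depth=8
  del 157.132.0.121/32 (clear depth 32)
  lookup 0.0.0.0: bits 0 walk d0:H3→d1:H6 -> H6
  del 107.40.97.0/24 (clear depth 24)
  lookup 155.89.190.114: bits 1001101 walk d0:H3→d1:-→d2:-→d3:-→d4:-→d5:-→d6:-→d7:- -> H3
  + 154.87.172.0/25 (H3) depth=25
  + 157.132.0.0/16 (H5) depth=16
  + 107.40.97.112/28 (H2) depth=28
  lookup 131.253.3.131: bits 100 walk d0:H3→d1:-→d2:-→d3:- -> H3
  lookup 154.87.172.49: bits 1001101001010111101011000011 walk d0:H3→d1:-→d2:-→d3:-→d4:-→d5:-→d6:-→d7:-→d8:-→d9:-→d10:-→d11:-→d12:-→d13:-→d14:-→d15:-→d16:-→d17:-→d18:-→d19:-→d20:-→d21:-→d22:-→d23:-→d24:-→d25:H3→d26:-→d27:-→d28:H0 -> H0
  + 157.132.0.0/20 (H5) depth=20
  lookup 157.132.0.8: bits 1001110110000100000000000 walk d0:H3→d1:-→d2:-→d3:-→d4:-→d5:-→d6:-→d7:-→d8:H2→d9:-→d10:-→d11:-→d12:-→d13:-→d14:-→d15:-→d16:H5→d17:-→d18:-→d19:-→d20:H5→d21:-→d22:-→d23:-→d24:-→d25:- -> H5
  lookup 107.40.97.112: bits 0110101100101000011000010111 walk d0:H3→d1:H6→d2:-→d3:-→d4:-→d5:-→d6:-→d7:-→d8:-→d9:-→d10:-→d11:-→d12:-→d13:-→d14:-→d15:-→d16:-→d17:-→d18:-→d19:-→d20:-→d21:-→d22:-→d23:-→d24:-→d25:-→d26:-→d27:-→d28:H2 -> H2
  lookup 154.87.172.0: bits 10011010010101111010110000 walk d0:H3→d1:-→d2:-→d3:-→d4:-→d5:-→d6:-→d7:-→d8:-→d9:-→d10:-→d11:-→d12:-→d13:-→d14:-→d15:-→d16:-→d17:-→d18:-→d19:-→d20:-→d21:-→d22:-→d23:-→d24:-→d25:H3→d26:- -> H3

== LOOKUPS ==
["no-route","H5","H3","H6","H3","H3","H0","H5","H2","H3"]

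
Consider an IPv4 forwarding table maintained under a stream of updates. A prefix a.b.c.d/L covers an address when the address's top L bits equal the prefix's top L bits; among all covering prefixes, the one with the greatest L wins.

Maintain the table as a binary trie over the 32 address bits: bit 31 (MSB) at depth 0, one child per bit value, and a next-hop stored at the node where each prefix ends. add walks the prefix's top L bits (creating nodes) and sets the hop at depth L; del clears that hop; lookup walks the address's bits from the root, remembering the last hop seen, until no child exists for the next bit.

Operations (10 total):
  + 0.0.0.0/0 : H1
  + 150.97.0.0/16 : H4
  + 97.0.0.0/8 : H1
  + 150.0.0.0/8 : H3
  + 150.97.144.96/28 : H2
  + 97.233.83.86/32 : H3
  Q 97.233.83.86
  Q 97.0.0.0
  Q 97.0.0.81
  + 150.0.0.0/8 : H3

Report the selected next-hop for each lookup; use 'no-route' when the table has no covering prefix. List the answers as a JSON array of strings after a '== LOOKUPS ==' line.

Apply in order:
  add 0.0.0.0/0 -> H1 at depth 0
  add 150.97.0.0/16 -> H4 at depth 16
  add 97.0.0.0/8 -> H1 at depth 8
  add 150.0.0.0/8 -> H3 at depth 8
  add 150.97.144.96/28 -> H2 at depth 28
  add 97.233.83.86/32 -> H3 at depth 32
  Q 97.233.83.86: descend 01100001111010010101001101010110 ; hops seen [H1,H1,H3] ; pick H3
  Q 97.0.0.0: descend 01100001 ; hops seen [H1,H1] ; pick H1
  Q 97.0.0.81: descend 01100001 ; hops seen [H1,H1] ; pick H1
  add 150.0.0.0/8 -> H3 at depth 8

== LOOKUPS ==
["H3","H1","H1"]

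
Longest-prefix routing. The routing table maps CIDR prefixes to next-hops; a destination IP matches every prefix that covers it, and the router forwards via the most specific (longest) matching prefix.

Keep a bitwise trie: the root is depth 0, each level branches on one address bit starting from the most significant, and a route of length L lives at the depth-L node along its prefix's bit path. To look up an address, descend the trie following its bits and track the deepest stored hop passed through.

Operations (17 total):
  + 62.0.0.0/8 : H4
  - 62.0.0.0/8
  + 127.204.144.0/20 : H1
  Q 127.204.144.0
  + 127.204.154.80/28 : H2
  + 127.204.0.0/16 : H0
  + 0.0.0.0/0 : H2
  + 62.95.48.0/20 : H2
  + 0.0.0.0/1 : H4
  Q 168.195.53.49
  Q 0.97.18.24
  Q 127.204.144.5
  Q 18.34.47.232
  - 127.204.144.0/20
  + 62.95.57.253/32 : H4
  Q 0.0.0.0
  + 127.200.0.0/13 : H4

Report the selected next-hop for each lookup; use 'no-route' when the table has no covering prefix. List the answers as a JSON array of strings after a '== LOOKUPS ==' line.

Process each operation:
  + 62.0.0.0/8 (H4) depth=8
  - 62.0.0.0/8 clear@8
  + 127.204.144.0/20 (H1) depth=20
  lookup 127.204.144.0: bits 01111111110011001001 walk d0:-→d1:-→d2:-→d3:-→d4:-→d5:-→d6:-→d7:-→d8:-→d9:-→d10:-→d11:-→d12:-→d13:-→d14:-→d15:-→d16:-→d17:-→d18:-→d19:-→d20:H1 -> H1
  + 127.204.154.80/28 (H2) depth=28
  + 127.204.0.0/16 (H0) depth=16
  + 0.0.0.0/0 (H2) depth=0
  + 62.95.48.0/20 (H2) depth=20
  + 0.0.0.0/1 (H4) depth=1
  lookup 168.195.53.49: bits ε walk d0:H2 -> H2
  lookup 0.97.18.24: bits 00 walk d0:H2→d1:H4→d2:- -> H4
  lookup 127.204.144.5: bits 01111111110011001001 walk d0:H2→d1:H4→d2:-→d3:-→d4:-→d5:-→d6:-→d7:-→d8:-→d9:-→d10:-→d11:-→d12:-→d13:-→d14:-→d15:-→d16:H0→d17:-→d18:-→d19:-→d20:H1 -> H1
  lookup 18.34.47.232: bits 00 walk d0:H2→d1:H4→d2:- -> H4
  - 127.204.144.0/20 clear@20
  + 62.95.57.253/32 (H4) depth=32
  lookup 0.0.0.0: bits 00 walk d0:H2→d1:H4→d2:- -> H4
  + 127.200.0.0/13 (H4) depth=13

== LOOKUPS ==
["H1","H2","H4","H1","H4","H4"]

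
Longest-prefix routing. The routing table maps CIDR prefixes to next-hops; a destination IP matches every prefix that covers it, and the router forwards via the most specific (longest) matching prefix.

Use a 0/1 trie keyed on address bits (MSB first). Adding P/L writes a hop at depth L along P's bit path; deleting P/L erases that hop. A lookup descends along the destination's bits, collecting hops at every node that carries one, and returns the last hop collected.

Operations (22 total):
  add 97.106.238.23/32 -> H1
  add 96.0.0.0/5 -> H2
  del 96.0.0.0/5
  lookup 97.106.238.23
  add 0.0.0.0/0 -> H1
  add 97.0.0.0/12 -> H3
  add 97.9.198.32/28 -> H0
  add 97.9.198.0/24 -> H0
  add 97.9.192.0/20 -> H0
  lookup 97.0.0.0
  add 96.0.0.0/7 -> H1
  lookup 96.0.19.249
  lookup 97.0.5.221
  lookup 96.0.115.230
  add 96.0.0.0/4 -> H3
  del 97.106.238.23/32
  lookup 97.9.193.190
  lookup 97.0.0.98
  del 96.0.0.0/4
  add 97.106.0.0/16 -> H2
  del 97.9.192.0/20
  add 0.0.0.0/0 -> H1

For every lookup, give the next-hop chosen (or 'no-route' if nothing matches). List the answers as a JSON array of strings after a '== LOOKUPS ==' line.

Process each operation:
  add 97.106.238.23/32 -> H1 at depth 32
  add 96.0.0.0/5 -> H2 at depth 5
  del 96.0.0.0/5 (clear depth 5)
  ? 97.106.238.23  path d0:-→d1:-→d2:-→d3:-→d4:-→d5:-→d6:-→d7:-→d8:-→d9:-→d10:-→d11:-→d12:-→d13:-→d14:-→d15:-→d16:-→d17:-→d18:-→d19:-→d20:-→d21:-→d22:-→d23:-→d24:-→d25:-→d26:-→d27:-→d28:-→d29:-→d30:-→d31:-→d32:H1  best=H1
  add 0.0.0.0/0 -> H1 at depth 0
  add 97.0.0.0/12 -> H3 at depth 12
  add 97.9.198.32/28 -> H0 at depth 28
  add 97.9.198.0/24 -> H0 at depth 24
  add 97.9.192.0/20 -> H0 at depth 20
  ? 97.0.0.0  path d0:H1→d1:-→d2:-→d3:-→d4:-→d5:-→d6:-→d7:-→d8:-→d9:-→d10:-→d11:-→d12:H3  best=H3
  add 96.0.0.0/7 -> H1 at depth 7
  ? 96.0.19.249  path d0:H1→d1:-→d2:-→d3:-→d4:-→d5:-→d6:-→d7:H1  best=H1
  ? 97.0.5.221  path d0:H1→d1:-→d2:-→d3:-→d4:-→d5:-→d6:-→d7:H1→d8:-→d9:-→d10:-→d11:-→d12:H3  best=H3
  ? 96.0.115.230  path d0:H1→d1:-→d2:-→d3:-→d4:-→d5:-→d6:-→d7:H1  best=H1
  add 96.0.0.0/4 -> H3 at depth 4
  del 97.106.238.23/32 (clear depth 32)
  ? 97.9.193.190  path d0:H1→d1:-→d2:-→d3:-→d4:H3→d5:-→d6:-→d7:H1→d8:-→d9:-→d10:-→d11:-→d12:H3→d13:-→d14:-→d15:-→d16:-→d17:-→d18:-→d19:-→d20:H0→d21:-  best=H0
  ? 97.0.0.98  path d0:H1→d1:-→d2:-→d3:-→d4:H3→d5:-→d6:-→d7:H1→d8:-→d9:-→d10:-→d11:-→d12:H3  best=H3
  del 96.0.0.0/4 (clear depth 4)
  add 97.106.0.0/16 -> H2 at depth 16
  del 97.9.192.0/20 (clear depth 20)
  add 0.0.0.0/0 -> H1 at depth 0

== LOOKUPS ==
["H1","H3","H1","H3","H1","H0","H3"]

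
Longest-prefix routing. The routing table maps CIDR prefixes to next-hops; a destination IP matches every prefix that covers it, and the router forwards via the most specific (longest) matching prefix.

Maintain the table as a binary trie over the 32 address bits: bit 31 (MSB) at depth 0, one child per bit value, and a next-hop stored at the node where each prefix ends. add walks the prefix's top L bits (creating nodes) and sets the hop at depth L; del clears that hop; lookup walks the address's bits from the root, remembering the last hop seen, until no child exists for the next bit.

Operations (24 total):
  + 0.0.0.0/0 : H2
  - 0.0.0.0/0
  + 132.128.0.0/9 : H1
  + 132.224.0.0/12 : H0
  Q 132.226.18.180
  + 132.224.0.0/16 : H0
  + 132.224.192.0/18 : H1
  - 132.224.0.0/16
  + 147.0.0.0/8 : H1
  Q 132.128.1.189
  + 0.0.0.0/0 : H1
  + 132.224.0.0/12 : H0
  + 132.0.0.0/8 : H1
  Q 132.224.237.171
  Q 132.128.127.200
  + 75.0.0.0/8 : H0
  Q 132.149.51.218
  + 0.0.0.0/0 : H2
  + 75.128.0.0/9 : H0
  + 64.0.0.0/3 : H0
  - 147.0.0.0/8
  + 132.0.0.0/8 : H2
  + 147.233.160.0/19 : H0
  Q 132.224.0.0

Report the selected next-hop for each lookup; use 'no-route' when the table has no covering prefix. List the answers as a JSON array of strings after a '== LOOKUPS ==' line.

Trace:
  + 0.0.0.0/0 (H2) depth=0
  - 0.0.0.0/0 clear@0
  + 132.128.0.0/9 (H1) depth=9
  + 132.224.0.0/12 (H0) depth=12
  lookup 132.226.18.180: bits 100001001110 walk d0:-→d1:-→d2:-→d3:-→d4:-→d5:-→d6:-→d7:-→d8:-→d9:H1→d10:-→d11:-→d12:H0 -> H0
  + 132.224.0.0/16 (H0) depth=16
  + 132.224.192.0/18 (H1) depth=18
  - 132.224.0.0/16 clear@16
  + 147.0.0.0/8 (H1) depth=8
  lookup 132.128.1.189: bits 100001001 walk d0:-→d1:-→d2:-→d3:-→d4:-→d5:-→d6:-→d7:-→d8:-→d9:H1 -> H1
  + 0.0.0.0/0 (H1) depth=0
  + 132.224.0.0/12 (H0) depth=12
  + 132.0.0.0/8 (H1) depth=8
  lookup 132.224.237.171: bits 100001001110000011 walk d0:H1→d1:-→d2:-→d3:-→d4:-→d5:-→d6:-→d7:-→d8:H1→d9:H1→d10:-→d11:-→d12:H0→d13:-→d14:-→d15:-→d16:-→d17:-→d18:H1 -> H1
  lookup 132.128.127.200: bits 100001001 walk d0:H1→d1:-→d2:-→d3:-→d4:-→d5:-→d6:-→d7:-→d8:H1→d9:H1 -> H1
  + 75.0.0.0/8 (H0) depth=8
  lookup 132.149.51.218: bits 100001001 walk d0:H1→d1:-→d2:-→d3:-→d4:-→d5:-→d6:-→d7:-→d8:H1→d9:H1 -> H1
  + 0.0.0.0/0 (H2) depth=0
  + 75.128.0.0/9 (H0) depth=9
  + 64.0.0.0/3 (H0) depth=3
  - 147.0.0.0/8 clear@8
  + 132.0.0.0/8 (H2) depth=8
  + 147.233.160.0/19 (H0) depth=19
  lookup 132.224.0.0: bits 1000010011100000 walk d0:H2→d1:-→d2:-→d3:-→d4:-→d5:-→d6:-→d7:-→d8:H2→d9:H1→d10:-→d11:-→d12:H0→d13:-→d14:-→d15:-→d16:- -> H0

== LOOKUPS ==
["H0","H1","H1","H1","H1","H0"]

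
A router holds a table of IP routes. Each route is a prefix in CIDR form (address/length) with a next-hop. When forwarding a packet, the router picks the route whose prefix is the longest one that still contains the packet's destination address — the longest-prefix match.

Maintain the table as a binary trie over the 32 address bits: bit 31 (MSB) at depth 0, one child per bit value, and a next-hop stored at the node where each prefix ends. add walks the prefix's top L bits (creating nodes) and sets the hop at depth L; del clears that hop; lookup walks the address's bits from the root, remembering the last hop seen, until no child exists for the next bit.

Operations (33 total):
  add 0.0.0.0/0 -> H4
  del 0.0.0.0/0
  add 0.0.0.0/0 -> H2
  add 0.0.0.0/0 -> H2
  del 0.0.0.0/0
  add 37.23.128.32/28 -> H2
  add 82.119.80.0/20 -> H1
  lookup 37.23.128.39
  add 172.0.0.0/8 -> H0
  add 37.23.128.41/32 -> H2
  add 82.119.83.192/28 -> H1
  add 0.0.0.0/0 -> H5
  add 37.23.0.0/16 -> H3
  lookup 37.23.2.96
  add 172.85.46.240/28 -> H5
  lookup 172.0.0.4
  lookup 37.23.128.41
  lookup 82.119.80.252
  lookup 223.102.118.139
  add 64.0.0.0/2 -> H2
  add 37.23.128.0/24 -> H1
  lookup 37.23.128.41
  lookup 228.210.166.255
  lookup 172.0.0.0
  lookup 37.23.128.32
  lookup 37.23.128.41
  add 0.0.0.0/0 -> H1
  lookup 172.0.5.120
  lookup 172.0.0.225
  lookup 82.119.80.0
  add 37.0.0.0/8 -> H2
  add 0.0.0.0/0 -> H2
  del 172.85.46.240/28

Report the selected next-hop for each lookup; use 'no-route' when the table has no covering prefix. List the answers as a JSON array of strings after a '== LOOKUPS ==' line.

Apply in order:
  add 0.0.0.0/0 -> H4 at depth 0
  del 0.0.0.0/0 (clear depth 0)
  add 0.0.0.0/0 -> H2 at depth 0
  add 0.0.0.0/0 -> H2 at depth 0
  del 0.0.0.0/0 (clear depth 0)
  add 37.23.128.32/28 -> H2 at depth 28
  add 82.119.80.0/20 -> H1 at depth 20
  ? 37.23.128.39  path d0:-→d1:-→d2:-→d3:-→d4:-→d5:-→d6:-→d7:-→d8:-→d9:-→d10:-→d11:-→d12:-→d13:-→d14:-→d15:-→d16:-→d17:-→d18:-→d19:-→d20:-→d21:-→d22:-→d23:-→d24:-→d25:-→d26:-→d27:-→d28:H2  best=H2
  add 172.0.0.0/8 -> H0 at depth 8
  add 37.23.128.41/32 -> H2 at depth 32
  add 82.119.83.192/28 -> H1 at depth 28
  add 0.0.0.0/0 -> H5 at depth 0
  add 37.23.0.0/16 -> H3 at depth 16
  ? 37.23.2.96  path d0:H5→d1:-→d2:-→d3:-→d4:-→d5:-→d6:-→d7:-→d8:-→d9:-→d10:-→d11:-→d12:-→d13:-→d14:-→d15:-→d16:H3  best=H3
  add 172.85.46.240/28 -> H5 at depth 28
  ? 172.0.0.4  path d0:H5→d1:-→d2:-→d3:-→d4:-→d5:-→d6:-→d7:-→d8:H0→d9:-  best=H0
  ? 37.23.128.41  path d0:H5→d1:-→d2:-→d3:-→d4:-→d5:-→d6:-→d7:-→d8:-→d9:-→d10:-→d11:-→d12:-→d13:-→d14:-→d15:-→d16:H3→d17:-→d18:-→d19:-→d20:-→d21:-→d22:-→d23:-→d24:-→d25:-→d26:-→d27:-→d28:H2→d29:-→d30:-→d31:-→d32:H2  best=H2
  ? 82.119.80.252  path d0:H5→d1:-→d2:-→d3:-→d4:-→d5:-→d6:-→d7:-→d8:-→d9:-→d10:-→d11:-→d12:-→d13:-→d14:-→d15:-→d16:-→d17:-→d18:-→d19:-→d20:H1→d21:-→d22:-  best=H1
  ? 223.102.118.139  path d0:H5→d1:-  best=H5
  add 64.0.0.0/2 -> H2 at depth 2
  add 37.23.128.0/24 -> H1 at depth 24
  ? 37.23.128.41  path d0:H5→d1:-→d2:-→d3:-→d4:-→d5:-→d6:-→d7:-→d8:-→d9:-→d10:-→d11:-→d12:-→d13:-→d14:-→d15:-→d16:H3→d17:-→d18:-→d19:-→d20:-→d21:-→d22:-→d23:-→d24:H1→d25:-→d26:-→d27:-→d28:H2→d29:-→d30:-→d31:-→d32:H2  best=H2
  ? 228.210.166.255  path d0:H5→d1:-  best=H5
  ? 172.0.0.0  path d0:H5→d1:-→d2:-→d3:-→d4:-→d5:-→d6:-→d7:-→d8:H0→d9:-  best=H0
  ? 37.23.128.32  path d0:H5→d1:-→d2:-→d3:-→d4:-→d5:-→d6:-→d7:-→d8:-→d9:-→d10:-→d11:-→d12:-→d13:-→d14:-→d15:-→d16:H3→d17:-→d18:-→d19:-→d20:-→d21:-→d22:-→d23:-→d24:H1→d25:-→d26:-→d27:-→d28:H2  best=H2
  ? 37.23.128.41  path d0:H5→d1:-→d2:-→d3:-→d4:-→d5:-→d6:-→d7:-→d8:-→d9:-→d10:-→d11:-→d12:-→d13:-→d14:-→d15:-→d16:H3→d17:-→d18:-→d19:-→d20:-→d21:-→d22:-→d23:-→d24:H1→d25:-→d26:-→d27:-→d28:H2→d29:-→d30:-→d31:-→d32:H2  best=H2
  add 0.0.0.0/0 -> H1 at depth 0
  ? 172.0.5.120  path d0:H1→d1:-→d2:-→d3:-→d4:-→d5:-→d6:-→d7:-→d8:H0→d9:-  best=H0
  ? 172.0.0.225  path d0:H1→d1:-→d2:-→d3:-→d4:-→d5:-→d6:-→d7:-→d8:H0→d9:-  best=H0
  ? 82.119.80.0  path d0:H1→d1:-→d2:H2→d3:-→d4:-→d5:-→d6:-→d7:-→d8:-→d9:-→d10:-→d11:-→d12:-→d13:-→d14:-→d15:-→d16:-→d17:-→d18:-→d19:-→d20:H1→d21:-→d22:-  best=H1
  add 37.0.0.0/8 -> H2 at depth 8
  add 0.0.0.0/0 -> H2 at depth 0
  del 172.85.46.240/28 (clear depth 28)

== LOOKUPS ==
["H2","H3","H0","H2","H1","H5","H2","H5","H0","H2","H2","H0","H0","H1"]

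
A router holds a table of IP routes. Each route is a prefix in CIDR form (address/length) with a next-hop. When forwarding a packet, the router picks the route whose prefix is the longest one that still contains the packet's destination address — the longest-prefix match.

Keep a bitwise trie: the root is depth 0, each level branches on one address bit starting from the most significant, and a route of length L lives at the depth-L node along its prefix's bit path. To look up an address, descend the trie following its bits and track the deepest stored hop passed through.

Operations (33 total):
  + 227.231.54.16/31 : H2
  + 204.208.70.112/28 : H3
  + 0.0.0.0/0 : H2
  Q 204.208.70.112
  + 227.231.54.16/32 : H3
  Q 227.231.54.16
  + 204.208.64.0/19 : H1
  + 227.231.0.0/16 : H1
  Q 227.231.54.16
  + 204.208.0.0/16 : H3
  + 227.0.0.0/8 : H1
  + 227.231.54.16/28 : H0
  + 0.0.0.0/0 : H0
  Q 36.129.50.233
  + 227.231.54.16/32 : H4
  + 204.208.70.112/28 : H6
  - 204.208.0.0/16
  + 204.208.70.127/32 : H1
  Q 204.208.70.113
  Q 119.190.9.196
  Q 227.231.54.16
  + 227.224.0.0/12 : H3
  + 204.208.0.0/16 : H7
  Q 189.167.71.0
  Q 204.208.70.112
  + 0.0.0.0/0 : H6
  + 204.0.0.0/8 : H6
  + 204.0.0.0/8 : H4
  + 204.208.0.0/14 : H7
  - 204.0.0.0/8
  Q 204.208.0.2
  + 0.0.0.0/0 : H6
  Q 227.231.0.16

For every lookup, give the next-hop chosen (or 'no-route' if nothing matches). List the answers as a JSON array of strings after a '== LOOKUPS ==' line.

Trace:
  + 227.231.54.16/31 (H2) depth=31
  + 204.208.70.112/28 (H3) depth=28
  + 0.0.0.0/0 (H2) depth=0
  lookup 204.208.70.112: bits 1100110011010000010001100111 walk d0:H2→d1:-→d2:-→d3:-→d4:-→d5:-→d6:-→d7:-→d8:-→d9:-→d10:-→d11:-→d12:-→d13:-→d14:-→d15:-→d16:-→d17:-→d18:-→d19:-→d20:-→d21:-→d22:-→d23:-→d24:-→d25:-→d26:-→d27:-→d28:H3 -> H3
  + 227.231.54.16/32 (H3) depth=32
  lookup 227.231.54.16: bits 11100011111001110011011000010000 walk d0:H2→d1:-→d2:-→d3:-→d4:-→d5:-→d6:-→d7:-→d8:-→d9:-→d10:-→d11:-→d12:-→d13:-→d14:-→d15:-→d16:-→d17:-→d18:-→d19:-→d20:-→d21:-→d22:-→d23:-→d24:-→d25:-→d26:-→d27:-→d28:-→d29:-→d30:-→d31:H2→d32:H3 -> H3
  + 204.208.64.0/19 (H1) depth=19
  + 227.231.0.0/16 (H1) depth=16
  lookup 227.231.54.16: bits 11100011111001110011011000010000 walk d0:H2→d1:-→d2:-→d3:-→d4:-→d5:-→d6:-→d7:-→d8:-→d9:-→d10:-→d11:-→d12:-→d13:-→d14:-→d15:-→d16:H1→d17:-→d18:-→d19:-→d20:-→d21:-→d22:-→d23:-→d24:-→d25:-→d26:-→d27:-→d28:-→d29:-→d30:-→d31:H2→d32:H3 -> H3
  + 204.208.0.0/16 (H3) depth=16
  + 227.0.0.0/8 (H1) depth=8
  + 227.231.54.16/28 (H0) depth=28
  + 0.0.0.0/0 (H0) depth=0
  lookup 36.129.50.233: bits ε walk d0:H0 -> H0
  + 227.231.54.16/32 (H4) depth=32
  + 204.208.70.112/28 (H6) depth=28
  - 204.208.0.0/16 clear@16
  + 204.208.70.127/32 (H1) depth=32
  lookup 204.208.70.113: bits 1100110011010000010001100111 walk d0:H0→d1:-→d2:-→d3:-→d4:-→d5:-→d6:-→d7:-→d8:-→d9:-→d10:-→d11:-→d12:-→d13:-→d14:-→d15:-→d16:-→d17:-→d18:-→d19:H1→d20:-→d21:-→d22:-→d23:-→d24:-→d25:-→d26:-→d27:-→d28:H6 -> H6
  lookup 119.190.9.196: bits ε walk d0:H0 -> H0
  lookup 227.231.54.16: bits 11100011111001110011011000010000 walk d0:H0→d1:-→d2:-→d3:-→d4:-→d5:-→d6:-→d7:-→d8:H1→d9:-→d10:-→d11:-→d12:-→d13:-→d14:-→d15:-→d16:H1→d17:-→d18:-→d19:-→d20:-→d21:-→d22:-→d23:-→d24:-→d25:-→d26:-→d27:-→d28:H0→d29:-→d30:-→d31:H2→d32:H4 -> H4
  + 227.224.0.0/12 (H3) depth=12
  + 204.208.0.0/16 (H7) depth=16
  lookup 189.167.71.0: bits 1 walk d0:H0→d1:- -> H0
  lookup 204.208.70.112: bits 1100110011010000010001100111 walk d0:H0→d1:-→d2:-→d3:-→d4:-→d5:-→d6:-→d7:-→d8:-→d9:-→d10:-→d11:-→d12:-→d13:-→d14:-→d15:-→d16:H7→d17:-→d18:-→d19:H1→d20:-→d21:-→d22:-→d23:-→d24:-→d25:-→d26:-→d27:-→d28:H6 -> H6
  + 0.0.0.0/0 (H6) depth=0
  + 204.0.0.0/8 (H6) depth=8
  + 204.0.0.0/8 (H4) depth=8
  + 204.208.0.0/14 (H7) depth=14
  - 204.0.0.0/8 clear@8
  lookup 204.208.0.2: bits 11001100110100000 walk d0:H6→d1:-→d2:-→d3:-→d4:-→d5:-→d6:-→d7:-→d8:-→d9:-→d10:-→d11:-→d12:-→d13:-→d14:H7→d15:-→d16:H7→d17:- -> H7
  + 0.0.0.0/0 (H6) depth=0
  lookup 227.231.0.16: bits 111000111110011100 walk d0:H6→d1:-→d2:-→d3:-→d4:-→d5:-→d6:-→d7:-→d8:H1→d9:-→d10:-→d11:-→d12:H3→d13:-→d14:-→d15:-→d16:H1→d17:-→d18:- -> H1

== LOOKUPS ==
["H3","H3","H3","H0","H6","H0","H4","H0","H6","H7","H1"]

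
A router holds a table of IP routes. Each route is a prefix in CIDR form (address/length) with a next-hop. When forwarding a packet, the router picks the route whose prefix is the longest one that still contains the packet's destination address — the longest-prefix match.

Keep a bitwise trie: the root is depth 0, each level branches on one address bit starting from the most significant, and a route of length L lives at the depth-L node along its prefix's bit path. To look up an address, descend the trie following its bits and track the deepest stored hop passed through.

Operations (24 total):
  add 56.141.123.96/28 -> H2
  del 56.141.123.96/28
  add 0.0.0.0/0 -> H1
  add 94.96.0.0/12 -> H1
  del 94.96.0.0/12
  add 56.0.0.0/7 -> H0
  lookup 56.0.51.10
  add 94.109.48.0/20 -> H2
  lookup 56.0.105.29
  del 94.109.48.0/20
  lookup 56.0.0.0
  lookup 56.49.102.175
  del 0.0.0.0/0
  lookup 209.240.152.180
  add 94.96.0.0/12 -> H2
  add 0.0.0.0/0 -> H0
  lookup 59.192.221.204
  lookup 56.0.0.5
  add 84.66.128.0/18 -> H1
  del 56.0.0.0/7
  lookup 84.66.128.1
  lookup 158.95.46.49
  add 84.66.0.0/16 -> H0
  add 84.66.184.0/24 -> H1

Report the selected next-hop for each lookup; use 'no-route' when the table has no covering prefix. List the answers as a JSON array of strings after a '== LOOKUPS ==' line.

Apply in order:
  + 56.141.123.96/28 (H2) depth=28
  - 56.141.123.96/28 clear@28
  + 0.0.0.0/0 (H1) depth=0
  + 94.96.0.0/12 (H1) depth=12
  - 94.96.0.0/12 clear@12
  + 56.0.0.0/7 (H0) depth=7
  Q 56.0.51.10: descend 00111000 ; hops seen [H1,H0] ; pick H0
  + 94.109.48.0/20 (H2) depth=20
  Q 56.0.105.29: descend 00111000 ; hops seen [H1,H0] ; pick H0
  - 94.109.48.0/20 clear@20
  Q 56.0.0.0: descend 00111000 ; hops seen [H1,H0] ; pick H0
  Q 56.49.102.175: descend 00111000 ; hops seen [H1,H0] ; pick H0
  - 0.0.0.0/0 clear@0
  Q 209.240.152.180: descend ε ; hops seen [∅] ; pick no-route
  + 94.96.0.0/12 (H2) depth=12
  + 0.0.0.0/0 (H0) depth=0
  Q 59.192.221.204: descend 001110 ; hops seen [H0] ; pick H0
  Q 56.0.0.5: descend 00111000 ; hops seen [H0,H0] ; pick H0
  + 84.66.128.0/18 (H1) depth=18
  - 56.0.0.0/7 clear@7
  Q 84.66.128.1: descend 010101000100001010 ; hops seen [H0,H1] ; pick H1
  Q 158.95.46.49: descend ε ; hops seen [H0] ; pick H0
  + 84.66.0.0/16 (H0) depth=16
  + 84.66.184.0/24 (H1) depth=24

== LOOKUPS ==
["H0","H0","H0","H0","no-route","H0","H0","H1","H0"]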